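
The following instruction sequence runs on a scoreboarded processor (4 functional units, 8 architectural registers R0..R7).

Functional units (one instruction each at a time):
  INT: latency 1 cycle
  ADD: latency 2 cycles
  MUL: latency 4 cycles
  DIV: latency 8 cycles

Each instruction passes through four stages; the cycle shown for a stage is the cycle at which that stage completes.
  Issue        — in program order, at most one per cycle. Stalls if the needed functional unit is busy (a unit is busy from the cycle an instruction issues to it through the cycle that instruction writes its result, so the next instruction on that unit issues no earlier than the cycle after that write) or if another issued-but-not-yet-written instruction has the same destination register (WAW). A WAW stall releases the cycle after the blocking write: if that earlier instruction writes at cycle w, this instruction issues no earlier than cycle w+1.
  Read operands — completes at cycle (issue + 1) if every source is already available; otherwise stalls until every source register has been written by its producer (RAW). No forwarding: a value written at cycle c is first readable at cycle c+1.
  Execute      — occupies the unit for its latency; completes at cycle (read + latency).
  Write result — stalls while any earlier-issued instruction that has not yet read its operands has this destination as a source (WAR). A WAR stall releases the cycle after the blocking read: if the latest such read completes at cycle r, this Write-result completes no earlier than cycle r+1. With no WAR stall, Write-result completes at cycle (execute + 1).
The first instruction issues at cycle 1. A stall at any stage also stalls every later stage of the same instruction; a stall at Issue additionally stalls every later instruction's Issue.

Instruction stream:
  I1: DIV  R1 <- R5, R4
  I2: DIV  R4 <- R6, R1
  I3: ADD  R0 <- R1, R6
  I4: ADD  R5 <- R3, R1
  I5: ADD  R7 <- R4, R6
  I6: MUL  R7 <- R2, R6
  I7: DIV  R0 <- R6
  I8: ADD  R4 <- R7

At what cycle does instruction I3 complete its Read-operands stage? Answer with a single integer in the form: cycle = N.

[I1] 1/2/10/11
[I2] 12/13/21/22  (struct: DIV busy until I1 writes@11)
[I3] 13/14/16/17
[I4] 18/19/21/22  (struct: ADD busy until I3 writes@17)
[I5] 23/24/26/27  (struct: ADD busy until I4 writes@22)
[I6] 28/29/33/34  (WAW R7: wait I5 write@27)
[I7] 29/30/38/39
[I8] 30/35/37/38  (RAW R7: wait I6 write@34)

cycle = 14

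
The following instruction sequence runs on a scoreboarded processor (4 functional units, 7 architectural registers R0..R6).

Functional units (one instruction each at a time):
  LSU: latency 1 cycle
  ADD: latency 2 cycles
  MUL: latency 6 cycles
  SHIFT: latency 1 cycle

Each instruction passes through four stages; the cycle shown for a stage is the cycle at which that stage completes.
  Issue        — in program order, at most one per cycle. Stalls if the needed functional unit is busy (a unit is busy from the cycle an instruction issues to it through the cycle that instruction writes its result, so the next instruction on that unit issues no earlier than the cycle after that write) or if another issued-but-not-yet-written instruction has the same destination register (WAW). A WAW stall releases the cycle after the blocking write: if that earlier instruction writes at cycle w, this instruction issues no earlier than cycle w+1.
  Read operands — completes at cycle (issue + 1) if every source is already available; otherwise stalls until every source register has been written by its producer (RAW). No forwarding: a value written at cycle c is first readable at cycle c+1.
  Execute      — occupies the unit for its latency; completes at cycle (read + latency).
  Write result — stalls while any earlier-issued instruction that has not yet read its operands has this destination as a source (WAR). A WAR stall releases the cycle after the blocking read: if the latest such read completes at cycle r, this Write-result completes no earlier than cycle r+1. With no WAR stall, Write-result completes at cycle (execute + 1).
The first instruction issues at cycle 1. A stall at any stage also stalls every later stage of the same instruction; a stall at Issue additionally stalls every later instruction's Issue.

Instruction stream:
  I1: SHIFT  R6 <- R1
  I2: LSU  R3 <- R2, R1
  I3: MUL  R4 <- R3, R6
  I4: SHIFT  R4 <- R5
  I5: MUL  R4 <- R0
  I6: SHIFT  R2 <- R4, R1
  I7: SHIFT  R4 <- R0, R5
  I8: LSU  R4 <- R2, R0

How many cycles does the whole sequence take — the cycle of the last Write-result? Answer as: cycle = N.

cycle 1: issue I1 (SHIFT)
cycle 2: I1 read-ops · issue I2 (LSU)
cycle 3: I1 finished on SHIFT · I2 read-ops · issue I3 (MUL)
cycle 4: I1→R6 · I2 finished on LSU
cycle 5: I2→R3
cycle 6: I3 read-ops
cycle 12: I3 finished on MUL
cycle 13: I3→R4
cycle 14: issue I4 (SHIFT)
cycle 15: I4 read-ops
cycle 16: I4 finished on SHIFT
cycle 17: I4→R4
cycle 18: issue I5 (MUL)
cycle 19: I5 read-ops · issue I6 (SHIFT)
cycle 25: I5 finished on MUL
cycle 26: I5→R4
cycle 27: I6 read-ops
cycle 28: I6 finished on SHIFT
cycle 29: I6→R2
cycle 30: issue I7 (SHIFT)
cycle 31: I7 read-ops
cycle 32: I7 finished on SHIFT
cycle 33: I7→R4
cycle 34: issue I8 (LSU)
cycle 35: I8 read-ops
cycle 36: I8 finished on LSU
cycle 37: I8→R4

cycle = 37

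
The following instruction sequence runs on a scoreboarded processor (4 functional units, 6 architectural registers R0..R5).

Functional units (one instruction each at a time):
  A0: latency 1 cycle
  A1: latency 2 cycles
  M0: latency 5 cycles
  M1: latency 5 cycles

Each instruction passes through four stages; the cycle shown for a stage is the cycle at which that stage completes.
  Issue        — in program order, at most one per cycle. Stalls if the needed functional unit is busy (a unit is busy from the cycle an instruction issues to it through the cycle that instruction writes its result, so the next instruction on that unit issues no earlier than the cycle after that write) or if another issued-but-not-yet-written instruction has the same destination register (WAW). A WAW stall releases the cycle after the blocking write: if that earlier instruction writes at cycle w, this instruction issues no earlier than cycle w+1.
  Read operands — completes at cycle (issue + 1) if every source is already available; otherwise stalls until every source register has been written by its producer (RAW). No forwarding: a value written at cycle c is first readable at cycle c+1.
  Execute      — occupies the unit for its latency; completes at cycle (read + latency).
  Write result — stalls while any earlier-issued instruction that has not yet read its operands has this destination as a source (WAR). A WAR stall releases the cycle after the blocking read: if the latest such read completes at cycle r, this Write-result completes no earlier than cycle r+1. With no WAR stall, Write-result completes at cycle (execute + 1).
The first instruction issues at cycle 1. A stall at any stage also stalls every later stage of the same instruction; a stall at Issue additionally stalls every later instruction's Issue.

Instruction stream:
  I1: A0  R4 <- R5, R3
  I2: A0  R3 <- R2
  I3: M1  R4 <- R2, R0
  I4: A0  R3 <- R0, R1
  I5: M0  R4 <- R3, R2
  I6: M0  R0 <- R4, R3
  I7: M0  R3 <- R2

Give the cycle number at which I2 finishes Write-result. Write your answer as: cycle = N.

cycle = 8

1) issue 1, read 2, done 3, write 4
2) issue 5, read 6, done 7, write 8  <struct: A0 busy until I1 writes@4>
3) issue 6, read 7, done 12, write 13
4) issue 9, read 10, done 11, write 12  <struct: A0 busy until I2 writes@8>
5) issue 14, read 15, done 20, write 21  <WAW R4: wait I3 write@13>
6) issue 22, read 23, done 28, write 29  <struct: M0 busy until I5 writes@21>
7) issue 30, read 31, done 36, write 37  <struct: M0 busy until I6 writes@29>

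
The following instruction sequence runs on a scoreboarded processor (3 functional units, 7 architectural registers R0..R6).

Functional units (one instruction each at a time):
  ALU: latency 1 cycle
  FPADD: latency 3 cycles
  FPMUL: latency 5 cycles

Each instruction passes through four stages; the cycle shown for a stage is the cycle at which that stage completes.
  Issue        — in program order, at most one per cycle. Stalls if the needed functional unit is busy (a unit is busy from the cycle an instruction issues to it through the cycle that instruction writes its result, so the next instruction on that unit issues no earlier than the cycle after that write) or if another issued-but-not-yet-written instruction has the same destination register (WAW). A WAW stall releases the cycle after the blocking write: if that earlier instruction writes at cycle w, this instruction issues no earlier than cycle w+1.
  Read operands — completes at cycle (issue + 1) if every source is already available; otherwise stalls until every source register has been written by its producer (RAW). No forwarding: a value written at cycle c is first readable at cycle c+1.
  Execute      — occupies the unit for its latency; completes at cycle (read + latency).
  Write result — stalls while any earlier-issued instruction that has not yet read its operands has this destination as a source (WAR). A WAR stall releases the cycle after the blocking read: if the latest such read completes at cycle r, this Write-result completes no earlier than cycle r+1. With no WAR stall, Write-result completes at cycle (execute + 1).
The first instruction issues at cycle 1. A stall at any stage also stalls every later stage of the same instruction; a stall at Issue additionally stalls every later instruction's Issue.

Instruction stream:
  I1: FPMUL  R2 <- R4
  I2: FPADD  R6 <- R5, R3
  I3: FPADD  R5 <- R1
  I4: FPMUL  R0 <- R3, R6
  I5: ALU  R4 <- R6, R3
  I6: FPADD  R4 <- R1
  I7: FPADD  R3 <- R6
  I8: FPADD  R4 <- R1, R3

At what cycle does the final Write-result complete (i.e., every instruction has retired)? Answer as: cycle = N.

cycle = 31

cycle 1: I1 issues→FPMUL
cycle 2: I1 reads, I2 issues→FPADD
cycle 3: I2 reads
cycle 6: I2 exec-done
cycle 7: I1 exec-done, I2 writes R6
cycle 8: I1 writes R2, I3 issues→FPADD
cycle 9: I3 reads, I4 issues→FPMUL
cycle 10: I4 reads, I5 issues→ALU
cycle 11: I5 reads
cycle 12: I3 exec-done, I5 exec-done
cycle 13: I3 writes R5, I5 writes R4
cycle 14: I6 issues→FPADD
cycle 15: I4 exec-done, I6 reads
cycle 16: I4 writes R0
cycle 18: I6 exec-done
cycle 19: I6 writes R4
cycle 20: I7 issues→FPADD
cycle 21: I7 reads
cycle 24: I7 exec-done
cycle 25: I7 writes R3
cycle 26: I8 issues→FPADD
cycle 27: I8 reads
cycle 30: I8 exec-done
cycle 31: I8 writes R4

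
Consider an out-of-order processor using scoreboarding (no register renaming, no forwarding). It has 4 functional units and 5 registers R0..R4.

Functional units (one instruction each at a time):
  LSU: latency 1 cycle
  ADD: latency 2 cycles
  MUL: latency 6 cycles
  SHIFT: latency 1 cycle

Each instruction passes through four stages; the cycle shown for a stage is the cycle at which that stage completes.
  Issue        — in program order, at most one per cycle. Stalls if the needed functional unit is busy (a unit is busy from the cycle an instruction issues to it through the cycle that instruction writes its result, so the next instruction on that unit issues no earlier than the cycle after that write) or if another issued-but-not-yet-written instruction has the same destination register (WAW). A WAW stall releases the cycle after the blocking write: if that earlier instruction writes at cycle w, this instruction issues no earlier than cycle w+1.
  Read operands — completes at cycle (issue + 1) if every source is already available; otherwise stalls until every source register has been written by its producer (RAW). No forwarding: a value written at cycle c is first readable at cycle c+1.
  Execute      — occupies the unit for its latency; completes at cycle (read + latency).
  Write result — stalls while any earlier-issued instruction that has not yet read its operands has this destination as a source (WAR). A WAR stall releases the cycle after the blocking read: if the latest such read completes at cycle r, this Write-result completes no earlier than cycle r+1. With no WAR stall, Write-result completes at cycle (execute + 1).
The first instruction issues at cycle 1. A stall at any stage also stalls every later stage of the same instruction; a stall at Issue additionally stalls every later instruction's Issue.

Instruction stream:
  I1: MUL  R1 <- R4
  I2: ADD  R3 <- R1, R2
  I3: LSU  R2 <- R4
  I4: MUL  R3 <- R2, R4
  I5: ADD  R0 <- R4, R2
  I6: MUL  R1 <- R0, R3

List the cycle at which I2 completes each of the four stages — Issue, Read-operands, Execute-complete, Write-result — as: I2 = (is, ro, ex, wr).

I2 = (2, 10, 12, 13)

c1: I1 issues→MUL
c2: I1 reads | I2 issues→ADD
c3: I3 issues→LSU
c4: I3 reads
c5: I3 exec-done
c8: I1 exec-done
c9: I1 writes R1
c10: I2 reads
c11: I3 writes R2
c12: I2 exec-done
c13: I2 writes R3
c14: I4 issues→MUL
c15: I4 reads | I5 issues→ADD
c16: I5 reads
c18: I5 exec-done
c19: I5 writes R0
c21: I4 exec-done
c22: I4 writes R3
c23: I6 issues→MUL
c24: I6 reads
c30: I6 exec-done
c31: I6 writes R1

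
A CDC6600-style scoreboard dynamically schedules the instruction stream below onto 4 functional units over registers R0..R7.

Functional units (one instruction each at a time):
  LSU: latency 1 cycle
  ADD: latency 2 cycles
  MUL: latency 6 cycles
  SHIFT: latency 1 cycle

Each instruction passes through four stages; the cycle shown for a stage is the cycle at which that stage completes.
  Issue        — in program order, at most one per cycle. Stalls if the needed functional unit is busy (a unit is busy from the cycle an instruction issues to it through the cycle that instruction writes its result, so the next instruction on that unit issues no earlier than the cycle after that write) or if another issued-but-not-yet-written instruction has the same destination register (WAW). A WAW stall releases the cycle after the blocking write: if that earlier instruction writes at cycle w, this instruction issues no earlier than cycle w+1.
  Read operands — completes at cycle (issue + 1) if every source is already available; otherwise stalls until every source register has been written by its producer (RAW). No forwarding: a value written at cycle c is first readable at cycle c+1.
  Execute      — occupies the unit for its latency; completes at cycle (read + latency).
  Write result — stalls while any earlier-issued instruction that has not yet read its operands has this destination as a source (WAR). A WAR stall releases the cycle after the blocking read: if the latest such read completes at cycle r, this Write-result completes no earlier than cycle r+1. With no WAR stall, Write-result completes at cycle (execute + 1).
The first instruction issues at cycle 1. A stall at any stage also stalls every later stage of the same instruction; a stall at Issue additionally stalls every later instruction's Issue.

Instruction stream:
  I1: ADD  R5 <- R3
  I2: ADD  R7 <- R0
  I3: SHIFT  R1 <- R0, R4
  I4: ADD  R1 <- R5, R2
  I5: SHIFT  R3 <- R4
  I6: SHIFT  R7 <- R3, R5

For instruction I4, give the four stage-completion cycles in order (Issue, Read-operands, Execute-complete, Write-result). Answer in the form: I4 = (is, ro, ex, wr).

I4 = (11, 12, 14, 15)

[I1] 1/2/4/5
[I2] 6/7/9/10  (struct: ADD busy until I1 writes@5)
[I3] 7/8/9/10
[I4] 11/12/14/15  (WAW R1: wait I3 write@10)
[I5] 12/13/14/15
[I6] 16/17/18/19  (struct: SHIFT busy until I5 writes@15)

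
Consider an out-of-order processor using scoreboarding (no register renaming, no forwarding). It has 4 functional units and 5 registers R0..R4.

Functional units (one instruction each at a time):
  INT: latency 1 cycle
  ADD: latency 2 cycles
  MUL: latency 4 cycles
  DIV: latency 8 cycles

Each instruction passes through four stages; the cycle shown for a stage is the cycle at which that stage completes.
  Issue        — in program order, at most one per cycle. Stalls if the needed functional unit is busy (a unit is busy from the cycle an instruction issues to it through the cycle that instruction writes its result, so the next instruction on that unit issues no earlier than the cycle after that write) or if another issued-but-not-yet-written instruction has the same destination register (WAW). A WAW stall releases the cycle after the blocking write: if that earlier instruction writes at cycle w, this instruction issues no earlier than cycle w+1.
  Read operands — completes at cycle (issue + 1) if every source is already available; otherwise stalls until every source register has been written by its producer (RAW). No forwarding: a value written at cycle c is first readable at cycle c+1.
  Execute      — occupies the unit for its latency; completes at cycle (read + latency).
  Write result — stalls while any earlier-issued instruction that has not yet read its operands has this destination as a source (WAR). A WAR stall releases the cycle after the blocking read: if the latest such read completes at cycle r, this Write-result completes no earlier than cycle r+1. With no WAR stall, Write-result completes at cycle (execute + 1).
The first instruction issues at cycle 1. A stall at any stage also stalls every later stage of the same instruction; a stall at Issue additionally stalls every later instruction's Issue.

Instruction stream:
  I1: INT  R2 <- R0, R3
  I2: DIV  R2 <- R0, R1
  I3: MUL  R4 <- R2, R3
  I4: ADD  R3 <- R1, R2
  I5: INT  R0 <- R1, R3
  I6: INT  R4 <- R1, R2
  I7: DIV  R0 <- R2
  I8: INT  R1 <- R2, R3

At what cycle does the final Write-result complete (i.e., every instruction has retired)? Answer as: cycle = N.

t=1  issue I1 (INT)
t=2  I1 read-ops
t=3  I1 finished on INT
t=4  I1→R2
t=5  issue I2 (DIV)
t=6  I2 read-ops | issue I3 (MUL)
t=7  issue I4 (ADD)
t=8  issue I5 (INT)
t=14  I2 finished on DIV
t=15  I2→R2
t=16  I3 read-ops | I4 read-ops
t=18  I4 finished on ADD
t=19  I4→R3
t=20  I3 finished on MUL | I5 read-ops
t=21  I3→R4 | I5 finished on INT
t=22  I5→R0
t=23  issue I6 (INT)
t=24  I6 read-ops | issue I7 (DIV)
t=25  I6 finished on INT | I7 read-ops
t=26  I6→R4
t=27  issue I8 (INT)
t=28  I8 read-ops
t=29  I8 finished on INT
t=30  I8→R1
t=33  I7 finished on DIV
t=34  I7→R0

cycle = 34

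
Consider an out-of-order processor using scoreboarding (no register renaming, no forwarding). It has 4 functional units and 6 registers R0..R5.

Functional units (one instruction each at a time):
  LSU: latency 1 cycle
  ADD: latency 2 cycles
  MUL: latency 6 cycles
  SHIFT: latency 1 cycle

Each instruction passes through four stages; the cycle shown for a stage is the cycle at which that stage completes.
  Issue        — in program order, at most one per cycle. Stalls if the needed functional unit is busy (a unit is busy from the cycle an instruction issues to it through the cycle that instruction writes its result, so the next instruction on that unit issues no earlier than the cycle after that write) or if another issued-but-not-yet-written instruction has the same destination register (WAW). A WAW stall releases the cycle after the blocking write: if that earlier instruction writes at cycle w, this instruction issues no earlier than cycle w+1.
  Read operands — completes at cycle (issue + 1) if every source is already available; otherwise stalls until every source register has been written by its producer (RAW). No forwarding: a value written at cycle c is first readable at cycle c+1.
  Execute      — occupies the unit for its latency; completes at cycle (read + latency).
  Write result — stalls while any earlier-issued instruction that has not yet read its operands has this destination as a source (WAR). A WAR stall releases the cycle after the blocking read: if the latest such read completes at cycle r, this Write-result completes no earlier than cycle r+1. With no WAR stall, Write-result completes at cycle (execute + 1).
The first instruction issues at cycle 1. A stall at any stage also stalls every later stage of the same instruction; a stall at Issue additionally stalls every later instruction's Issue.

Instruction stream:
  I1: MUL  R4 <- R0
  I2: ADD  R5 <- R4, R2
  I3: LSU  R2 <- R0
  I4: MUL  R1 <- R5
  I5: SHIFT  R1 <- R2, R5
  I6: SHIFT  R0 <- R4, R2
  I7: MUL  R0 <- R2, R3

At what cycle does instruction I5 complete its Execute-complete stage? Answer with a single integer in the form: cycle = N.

[1] issue I1 (MUL)
[2] I1 read-ops · issue I2 (ADD)
[3] issue I3 (LSU)
[4] I3 read-ops
[5] I3 finished on LSU
[8] I1 finished on MUL
[9] I1→R4
[10] I2 read-ops · issue I4 (MUL)
[11] I3→R2
[12] I2 finished on ADD
[13] I2→R5
[14] I4 read-ops
[20] I4 finished on MUL
[21] I4→R1
[22] issue I5 (SHIFT)
[23] I5 read-ops
[24] I5 finished on SHIFT
[25] I5→R1
[26] issue I6 (SHIFT)
[27] I6 read-ops
[28] I6 finished on SHIFT
[29] I6→R0
[30] issue I7 (MUL)
[31] I7 read-ops
[37] I7 finished on MUL
[38] I7→R0

cycle = 24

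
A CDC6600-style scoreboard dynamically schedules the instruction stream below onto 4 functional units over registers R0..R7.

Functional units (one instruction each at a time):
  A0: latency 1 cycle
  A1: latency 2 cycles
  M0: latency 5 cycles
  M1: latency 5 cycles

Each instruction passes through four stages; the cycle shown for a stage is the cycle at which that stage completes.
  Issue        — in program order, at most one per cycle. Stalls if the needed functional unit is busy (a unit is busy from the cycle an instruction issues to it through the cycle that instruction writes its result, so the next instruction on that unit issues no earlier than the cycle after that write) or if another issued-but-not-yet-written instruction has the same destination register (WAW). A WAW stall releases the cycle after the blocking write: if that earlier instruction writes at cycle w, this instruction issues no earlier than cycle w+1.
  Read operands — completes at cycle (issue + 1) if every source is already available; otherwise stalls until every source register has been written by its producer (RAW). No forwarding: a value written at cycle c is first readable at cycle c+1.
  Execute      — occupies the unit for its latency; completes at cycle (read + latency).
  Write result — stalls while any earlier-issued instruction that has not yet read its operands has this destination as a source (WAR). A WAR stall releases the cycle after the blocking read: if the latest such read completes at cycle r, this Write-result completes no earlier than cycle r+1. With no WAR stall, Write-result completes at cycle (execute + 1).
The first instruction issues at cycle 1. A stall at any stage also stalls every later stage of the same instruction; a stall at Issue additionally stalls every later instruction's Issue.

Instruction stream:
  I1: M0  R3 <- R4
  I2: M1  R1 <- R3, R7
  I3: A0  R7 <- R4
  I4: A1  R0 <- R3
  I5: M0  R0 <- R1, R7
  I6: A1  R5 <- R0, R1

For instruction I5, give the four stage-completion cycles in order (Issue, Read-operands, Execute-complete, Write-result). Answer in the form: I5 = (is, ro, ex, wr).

I5 = (13, 16, 21, 22)

t=1  issue I1 (M0)
t=2  I1 read-ops, issue I2 (M1)
t=3  issue I3 (A0)
t=4  I3 read-ops, issue I4 (A1)
t=5  I3 finished on A0
t=7  I1 finished on M0
t=8  I1→R3
t=9  I2 read-ops, I4 read-ops
t=10  I3→R7
t=11  I4 finished on A1
t=12  I4→R0
t=13  issue I5 (M0)
t=14  I2 finished on M1, issue I6 (A1)
t=15  I2→R1
t=16  I5 read-ops
t=21  I5 finished on M0
t=22  I5→R0
t=23  I6 read-ops
t=25  I6 finished on A1
t=26  I6→R5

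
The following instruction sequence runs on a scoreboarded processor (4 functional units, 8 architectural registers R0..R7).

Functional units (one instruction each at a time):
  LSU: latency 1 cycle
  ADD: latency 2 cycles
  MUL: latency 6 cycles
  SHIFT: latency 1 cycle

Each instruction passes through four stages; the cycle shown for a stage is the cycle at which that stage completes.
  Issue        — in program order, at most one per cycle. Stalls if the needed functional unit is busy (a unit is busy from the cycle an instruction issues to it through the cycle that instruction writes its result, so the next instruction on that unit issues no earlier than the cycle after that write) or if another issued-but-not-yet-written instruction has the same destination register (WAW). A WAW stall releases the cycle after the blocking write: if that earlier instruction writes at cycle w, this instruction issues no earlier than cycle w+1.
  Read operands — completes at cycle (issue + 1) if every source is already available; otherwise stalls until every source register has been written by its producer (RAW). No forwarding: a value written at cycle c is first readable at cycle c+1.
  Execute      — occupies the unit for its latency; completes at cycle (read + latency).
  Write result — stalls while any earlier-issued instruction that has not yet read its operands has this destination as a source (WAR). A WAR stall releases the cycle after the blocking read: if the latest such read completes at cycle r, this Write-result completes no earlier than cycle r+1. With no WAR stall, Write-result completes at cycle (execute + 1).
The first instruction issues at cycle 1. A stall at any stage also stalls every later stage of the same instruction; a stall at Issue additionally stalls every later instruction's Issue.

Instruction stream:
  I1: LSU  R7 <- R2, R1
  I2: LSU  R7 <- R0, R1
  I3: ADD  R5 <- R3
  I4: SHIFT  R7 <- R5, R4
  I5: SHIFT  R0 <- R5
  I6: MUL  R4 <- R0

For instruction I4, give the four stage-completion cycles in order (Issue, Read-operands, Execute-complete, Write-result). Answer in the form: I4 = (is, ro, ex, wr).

I4 = (9, 11, 12, 13)

I1: IS=1 RO=2 EX=3 WR=4
I2: IS=5 RO=6 EX=7 WR=8  [struct: LSU busy until I1 writes@4]
I3: IS=6 RO=7 EX=9 WR=10
I4: IS=9 RO=11 EX=12 WR=13  [WAW R7: wait I2 write@8; RAW R5: wait I3 write@10]
I5: IS=14 RO=15 EX=16 WR=17  [struct: SHIFT busy until I4 writes@13]
I6: IS=15 RO=18 EX=24 WR=25  [RAW R0: wait I5 write@17]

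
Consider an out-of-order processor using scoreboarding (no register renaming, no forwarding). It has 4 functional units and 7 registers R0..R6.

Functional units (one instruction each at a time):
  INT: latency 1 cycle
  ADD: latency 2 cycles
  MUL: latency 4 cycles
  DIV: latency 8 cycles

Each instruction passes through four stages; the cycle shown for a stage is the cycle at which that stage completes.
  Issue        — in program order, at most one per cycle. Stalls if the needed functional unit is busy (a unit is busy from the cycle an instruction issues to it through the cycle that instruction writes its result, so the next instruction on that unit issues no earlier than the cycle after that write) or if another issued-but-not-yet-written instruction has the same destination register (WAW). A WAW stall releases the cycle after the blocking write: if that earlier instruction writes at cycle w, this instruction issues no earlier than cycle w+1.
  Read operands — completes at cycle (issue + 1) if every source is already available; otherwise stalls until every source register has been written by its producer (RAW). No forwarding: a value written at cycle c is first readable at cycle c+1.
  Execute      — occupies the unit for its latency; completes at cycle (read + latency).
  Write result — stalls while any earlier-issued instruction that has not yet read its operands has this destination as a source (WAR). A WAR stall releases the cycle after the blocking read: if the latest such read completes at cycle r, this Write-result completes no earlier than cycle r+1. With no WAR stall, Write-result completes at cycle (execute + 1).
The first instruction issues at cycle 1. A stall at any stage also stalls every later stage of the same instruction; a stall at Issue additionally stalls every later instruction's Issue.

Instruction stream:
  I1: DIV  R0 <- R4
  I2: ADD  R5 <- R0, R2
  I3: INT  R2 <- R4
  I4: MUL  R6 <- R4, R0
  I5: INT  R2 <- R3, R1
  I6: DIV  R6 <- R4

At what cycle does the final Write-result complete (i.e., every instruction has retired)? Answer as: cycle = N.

cycle = 28

I1 -> (1, 2, 10, 11)
I2 -> (2, 12, 14, 15)  // RAW R0: wait I1 write@11
I3 -> (3, 4, 5, 13)  // WAR R2: wait I2 read@12
I4 -> (4, 12, 16, 17)  // RAW R0: wait I1 write@11
I5 -> (14, 15, 16, 17)  // struct: INT busy until I3 writes@13
I6 -> (18, 19, 27, 28)  // WAW R6: wait I4 write@17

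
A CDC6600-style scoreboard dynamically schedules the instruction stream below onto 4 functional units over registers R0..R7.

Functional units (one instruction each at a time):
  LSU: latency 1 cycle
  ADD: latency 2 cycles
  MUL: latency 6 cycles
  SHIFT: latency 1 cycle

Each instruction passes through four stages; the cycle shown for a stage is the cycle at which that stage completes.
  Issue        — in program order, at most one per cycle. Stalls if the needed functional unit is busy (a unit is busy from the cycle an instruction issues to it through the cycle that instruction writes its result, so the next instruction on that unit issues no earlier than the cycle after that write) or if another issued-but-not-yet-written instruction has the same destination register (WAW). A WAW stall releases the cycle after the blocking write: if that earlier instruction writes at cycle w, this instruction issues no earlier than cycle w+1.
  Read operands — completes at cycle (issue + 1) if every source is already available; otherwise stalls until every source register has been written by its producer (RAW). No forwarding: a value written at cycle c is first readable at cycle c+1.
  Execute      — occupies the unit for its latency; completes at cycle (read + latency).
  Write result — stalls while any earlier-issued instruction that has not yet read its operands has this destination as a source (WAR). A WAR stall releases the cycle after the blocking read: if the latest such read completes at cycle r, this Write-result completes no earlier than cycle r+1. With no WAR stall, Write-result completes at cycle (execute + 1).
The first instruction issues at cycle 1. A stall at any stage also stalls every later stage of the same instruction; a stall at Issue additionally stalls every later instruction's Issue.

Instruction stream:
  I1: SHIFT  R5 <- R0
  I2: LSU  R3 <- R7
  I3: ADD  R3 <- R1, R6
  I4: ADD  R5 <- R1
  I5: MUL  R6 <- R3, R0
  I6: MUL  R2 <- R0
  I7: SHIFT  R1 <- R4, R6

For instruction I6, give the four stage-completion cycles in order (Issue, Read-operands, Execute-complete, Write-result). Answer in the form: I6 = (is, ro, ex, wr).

I6 = (21, 22, 28, 29)

[I1] 1/2/3/4
[I2] 2/3/4/5
[I3] 6/7/9/10  (WAW R3: wait I2 write@5)
[I4] 11/12/14/15  (struct: ADD busy until I3 writes@10)
[I5] 12/13/19/20
[I6] 21/22/28/29  (struct: MUL busy until I5 writes@20)
[I7] 22/23/24/25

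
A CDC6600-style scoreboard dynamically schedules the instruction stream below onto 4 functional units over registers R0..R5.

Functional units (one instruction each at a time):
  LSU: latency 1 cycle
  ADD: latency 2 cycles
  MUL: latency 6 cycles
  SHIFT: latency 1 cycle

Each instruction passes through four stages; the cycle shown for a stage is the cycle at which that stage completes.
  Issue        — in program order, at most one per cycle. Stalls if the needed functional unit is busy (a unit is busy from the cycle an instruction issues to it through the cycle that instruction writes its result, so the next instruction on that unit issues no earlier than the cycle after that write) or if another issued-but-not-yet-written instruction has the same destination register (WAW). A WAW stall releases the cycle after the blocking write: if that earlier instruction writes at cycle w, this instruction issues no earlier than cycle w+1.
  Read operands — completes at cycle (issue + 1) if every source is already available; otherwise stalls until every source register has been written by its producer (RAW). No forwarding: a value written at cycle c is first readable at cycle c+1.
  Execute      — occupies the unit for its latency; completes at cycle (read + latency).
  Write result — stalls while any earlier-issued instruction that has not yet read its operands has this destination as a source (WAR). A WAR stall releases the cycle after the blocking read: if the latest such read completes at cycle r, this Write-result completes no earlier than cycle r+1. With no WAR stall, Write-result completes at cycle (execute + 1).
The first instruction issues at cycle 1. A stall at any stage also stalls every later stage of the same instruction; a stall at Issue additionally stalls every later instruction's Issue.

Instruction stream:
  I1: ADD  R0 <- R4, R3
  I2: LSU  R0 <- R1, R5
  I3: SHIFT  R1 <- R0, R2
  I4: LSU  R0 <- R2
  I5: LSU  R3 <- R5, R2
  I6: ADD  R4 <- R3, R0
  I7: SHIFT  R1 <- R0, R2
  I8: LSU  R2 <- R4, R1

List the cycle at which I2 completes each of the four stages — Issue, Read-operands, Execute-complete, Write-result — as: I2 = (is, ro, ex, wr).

I2 = (6, 7, 8, 9)

I1  is:1  ro:2  ex:4  wr:5
I2  is:6  ro:7  ex:8  wr:9  — WAW R0: wait I1 write@5
I3  is:7  ro:10  ex:11  wr:12  — RAW R0: wait I2 write@9
I4  is:10  ro:11  ex:12  wr:13  — struct: LSU busy until I2 writes@9
I5  is:14  ro:15  ex:16  wr:17  — struct: LSU busy until I4 writes@13
I6  is:15  ro:18  ex:20  wr:21  — RAW R3: wait I5 write@17
I7  is:16  ro:17  ex:18  wr:19
I8  is:18  ro:22  ex:23  wr:24  — struct: LSU busy until I5 writes@17, RAW R4: wait I6 write@21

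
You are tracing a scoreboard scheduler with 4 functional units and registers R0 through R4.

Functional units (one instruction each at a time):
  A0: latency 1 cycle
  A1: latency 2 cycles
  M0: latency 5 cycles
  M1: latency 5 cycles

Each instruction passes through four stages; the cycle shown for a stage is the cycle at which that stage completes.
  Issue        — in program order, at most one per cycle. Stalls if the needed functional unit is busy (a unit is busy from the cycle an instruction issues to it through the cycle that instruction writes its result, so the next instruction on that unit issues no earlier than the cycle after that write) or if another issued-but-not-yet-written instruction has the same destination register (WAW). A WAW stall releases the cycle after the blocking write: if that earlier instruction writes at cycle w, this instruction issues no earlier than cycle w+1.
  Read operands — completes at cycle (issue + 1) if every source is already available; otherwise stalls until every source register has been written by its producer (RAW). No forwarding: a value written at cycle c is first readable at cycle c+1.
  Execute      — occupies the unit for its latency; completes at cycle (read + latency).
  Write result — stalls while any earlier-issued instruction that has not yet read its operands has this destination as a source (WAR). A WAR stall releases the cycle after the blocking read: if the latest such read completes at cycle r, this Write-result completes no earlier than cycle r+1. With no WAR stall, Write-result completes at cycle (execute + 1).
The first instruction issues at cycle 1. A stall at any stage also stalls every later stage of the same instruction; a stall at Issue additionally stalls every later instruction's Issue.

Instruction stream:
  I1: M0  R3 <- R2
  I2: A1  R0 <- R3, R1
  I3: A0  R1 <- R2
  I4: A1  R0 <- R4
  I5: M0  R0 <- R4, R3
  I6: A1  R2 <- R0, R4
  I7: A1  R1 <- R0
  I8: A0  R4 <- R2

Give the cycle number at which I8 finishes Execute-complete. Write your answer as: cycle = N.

1) issue 1, read 2, done 7, write 8
2) issue 2, read 9, done 11, write 12  <RAW R3: wait I1 write@8>
3) issue 3, read 4, done 5, write 10  <WAR R1: wait I2 read@9>
4) issue 13, read 14, done 16, write 17  <struct: A1 busy until I2 writes@12>
5) issue 18, read 19, done 24, write 25  <WAW R0: wait I4 write@17>
6) issue 19, read 26, done 28, write 29  <RAW R0: wait I5 write@25>
7) issue 30, read 31, done 33, write 34  <struct: A1 busy until I6 writes@29>
8) issue 31, read 32, done 33, write 34

cycle = 33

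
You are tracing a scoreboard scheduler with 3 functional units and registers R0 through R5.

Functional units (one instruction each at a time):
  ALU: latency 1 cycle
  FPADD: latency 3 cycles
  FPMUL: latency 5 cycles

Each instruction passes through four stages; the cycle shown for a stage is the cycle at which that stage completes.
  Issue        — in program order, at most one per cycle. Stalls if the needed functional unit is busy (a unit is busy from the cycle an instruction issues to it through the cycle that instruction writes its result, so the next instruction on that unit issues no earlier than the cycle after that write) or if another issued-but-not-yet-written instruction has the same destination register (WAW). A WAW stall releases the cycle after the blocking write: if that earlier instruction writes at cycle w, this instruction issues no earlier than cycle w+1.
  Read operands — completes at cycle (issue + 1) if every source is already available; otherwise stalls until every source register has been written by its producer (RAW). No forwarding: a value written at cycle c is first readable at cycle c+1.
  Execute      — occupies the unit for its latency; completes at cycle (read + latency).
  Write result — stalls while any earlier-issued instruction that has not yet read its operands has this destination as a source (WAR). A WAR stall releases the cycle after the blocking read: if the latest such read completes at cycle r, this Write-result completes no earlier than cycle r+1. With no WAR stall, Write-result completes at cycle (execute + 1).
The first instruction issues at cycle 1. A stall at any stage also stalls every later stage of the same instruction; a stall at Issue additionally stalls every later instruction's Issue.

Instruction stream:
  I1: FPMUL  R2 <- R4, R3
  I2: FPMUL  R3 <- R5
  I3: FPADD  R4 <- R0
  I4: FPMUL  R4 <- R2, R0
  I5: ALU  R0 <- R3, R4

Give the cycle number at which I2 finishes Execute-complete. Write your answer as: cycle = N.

cycle = 15

cycle 1: I1 issues→FPMUL
cycle 2: I1 reads
cycle 7: I1 exec-done
cycle 8: I1 writes R2
cycle 9: I2 issues→FPMUL
cycle 10: I2 reads; I3 issues→FPADD
cycle 11: I3 reads
cycle 14: I3 exec-done
cycle 15: I2 exec-done; I3 writes R4
cycle 16: I2 writes R3
cycle 17: I4 issues→FPMUL
cycle 18: I4 reads; I5 issues→ALU
cycle 23: I4 exec-done
cycle 24: I4 writes R4
cycle 25: I5 reads
cycle 26: I5 exec-done
cycle 27: I5 writes R0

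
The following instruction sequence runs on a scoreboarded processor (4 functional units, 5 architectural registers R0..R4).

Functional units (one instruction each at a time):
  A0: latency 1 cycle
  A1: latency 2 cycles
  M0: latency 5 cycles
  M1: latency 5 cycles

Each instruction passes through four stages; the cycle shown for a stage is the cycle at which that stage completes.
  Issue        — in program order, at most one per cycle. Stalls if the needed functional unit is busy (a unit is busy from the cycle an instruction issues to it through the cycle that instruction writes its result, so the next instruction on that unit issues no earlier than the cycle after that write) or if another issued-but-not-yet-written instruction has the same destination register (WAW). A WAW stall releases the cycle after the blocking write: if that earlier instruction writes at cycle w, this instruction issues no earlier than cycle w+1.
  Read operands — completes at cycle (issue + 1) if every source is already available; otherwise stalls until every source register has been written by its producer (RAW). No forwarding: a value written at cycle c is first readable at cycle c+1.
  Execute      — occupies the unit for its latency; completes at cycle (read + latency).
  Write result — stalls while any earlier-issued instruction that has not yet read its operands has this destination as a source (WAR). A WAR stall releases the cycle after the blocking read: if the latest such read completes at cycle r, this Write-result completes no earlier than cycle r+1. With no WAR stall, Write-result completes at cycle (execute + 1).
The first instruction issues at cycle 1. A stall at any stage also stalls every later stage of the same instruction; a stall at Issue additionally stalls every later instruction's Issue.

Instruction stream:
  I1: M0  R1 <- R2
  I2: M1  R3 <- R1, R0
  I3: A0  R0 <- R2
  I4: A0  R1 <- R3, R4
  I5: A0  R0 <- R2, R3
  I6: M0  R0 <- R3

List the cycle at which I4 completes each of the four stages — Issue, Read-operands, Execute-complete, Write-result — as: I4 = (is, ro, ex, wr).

t=1  I1 issues→M0
t=2  I1 reads, I2 issues→M1
t=3  I3 issues→A0
t=4  I3 reads
t=5  I3 exec-done
t=7  I1 exec-done
t=8  I1 writes R1
t=9  I2 reads
t=10  I3 writes R0
t=11  I4 issues→A0
t=14  I2 exec-done
t=15  I2 writes R3
t=16  I4 reads
t=17  I4 exec-done
t=18  I4 writes R1
t=19  I5 issues→A0
t=20  I5 reads
t=21  I5 exec-done
t=22  I5 writes R0
t=23  I6 issues→M0
t=24  I6 reads
t=29  I6 exec-done
t=30  I6 writes R0

I4 = (11, 16, 17, 18)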